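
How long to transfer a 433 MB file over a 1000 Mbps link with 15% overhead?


Effective throughput = 1000 * (1 - 15/100) = 850 Mbps
File size in Mb = 433 * 8 = 3464 Mb
Time = 3464 / 850
Time = 4.0753 seconds


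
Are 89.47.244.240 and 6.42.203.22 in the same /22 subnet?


Mask: 255.255.252.0
89.47.244.240 AND mask = 89.47.244.0
6.42.203.22 AND mask = 6.42.200.0
No, different subnets (89.47.244.0 vs 6.42.200.0)


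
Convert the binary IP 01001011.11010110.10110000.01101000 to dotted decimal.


01001011 = 75
11010110 = 214
10110000 = 176
01101000 = 104
IP: 75.214.176.104


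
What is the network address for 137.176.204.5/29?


IP:   10001001.10110000.11001100.00000101
Mask: 11111111.11111111.11111111.11111000
AND operation:
Net:  10001001.10110000.11001100.00000000
Network: 137.176.204.0/29


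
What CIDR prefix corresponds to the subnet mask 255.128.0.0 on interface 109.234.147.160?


Binary: 11111111.10000000.00000000.00000000
Count leading 1s
Prefix: /9


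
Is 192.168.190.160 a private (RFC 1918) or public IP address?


RFC 1918 private ranges:
  10.0.0.0/8 (10.0.0.0 - 10.255.255.255)
  172.16.0.0/12 (172.16.0.0 - 172.31.255.255)
  192.168.0.0/16 (192.168.0.0 - 192.168.255.255)
Private (in 192.168.0.0/16)


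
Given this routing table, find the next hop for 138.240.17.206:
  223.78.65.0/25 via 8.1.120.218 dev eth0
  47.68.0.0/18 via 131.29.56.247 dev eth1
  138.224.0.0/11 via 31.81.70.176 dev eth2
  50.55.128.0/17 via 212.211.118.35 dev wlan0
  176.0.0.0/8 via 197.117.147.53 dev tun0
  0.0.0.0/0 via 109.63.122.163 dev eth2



Longest prefix match for 138.240.17.206:
  /25 223.78.65.0: no
  /18 47.68.0.0: no
  /11 138.224.0.0: MATCH
  /17 50.55.128.0: no
  /8 176.0.0.0: no
  /0 0.0.0.0: MATCH
Selected: next-hop 31.81.70.176 via eth2 (matched /11)


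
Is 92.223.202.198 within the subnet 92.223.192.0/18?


Subnet network: 92.223.192.0
Test IP AND mask: 92.223.192.0
Yes, 92.223.202.198 is in 92.223.192.0/18


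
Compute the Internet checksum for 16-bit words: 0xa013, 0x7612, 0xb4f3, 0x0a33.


Sum all words (with carry folding):
+ 0xa013 = 0xa013
+ 0x7612 = 0x1626
+ 0xb4f3 = 0xcb19
+ 0x0a33 = 0xd54c
One's complement: ~0xd54c
Checksum = 0x2ab3


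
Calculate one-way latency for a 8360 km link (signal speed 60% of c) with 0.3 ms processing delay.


Speed = 0.6 * 3e5 km/s = 180000 km/s
Propagation delay = 8360 / 180000 = 0.0464 s = 46.4444 ms
Processing delay = 0.3 ms
Total one-way latency = 46.7444 ms


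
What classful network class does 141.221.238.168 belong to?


First octet: 141
Binary: 10001101
10xxxxxx -> Class B (128-191)
Class B, default mask 255.255.0.0 (/16)


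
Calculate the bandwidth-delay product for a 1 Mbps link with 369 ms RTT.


BDP = bandwidth * RTT
= 1 Mbps * 369 ms
= 1 * 1e6 * 369 / 1000 bits
= 369000 bits
= 46125 bytes
= 45.0439 KB
BDP = 369000 bits (46125 bytes)


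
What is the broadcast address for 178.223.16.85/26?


Network: 178.223.16.64/26
Host bits = 6
Set all host bits to 1:
Broadcast: 178.223.16.127


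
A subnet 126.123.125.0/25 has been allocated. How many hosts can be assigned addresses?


Host bits = 32 - 25 = 7
Total addresses = 2^7 = 128
Usable = total - 2 (network and broadcast)
Usable hosts: 126


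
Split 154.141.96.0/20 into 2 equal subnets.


New prefix = 20 + 1 = 21
Each subnet has 2048 addresses
  154.141.96.0/21
  154.141.104.0/21
Subnets: 154.141.96.0/21, 154.141.104.0/21


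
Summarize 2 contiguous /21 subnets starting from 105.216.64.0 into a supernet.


Original prefix: /21
Number of subnets: 2 = 2^1
New prefix = 21 - 1 = 20
Supernet: 105.216.64.0/20


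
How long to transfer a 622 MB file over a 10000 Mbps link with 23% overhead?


Effective throughput = 10000 * (1 - 23/100) = 7700 Mbps
File size in Mb = 622 * 8 = 4976 Mb
Time = 4976 / 7700
Time = 0.6462 seconds


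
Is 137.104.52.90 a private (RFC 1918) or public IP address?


RFC 1918 private ranges:
  10.0.0.0/8 (10.0.0.0 - 10.255.255.255)
  172.16.0.0/12 (172.16.0.0 - 172.31.255.255)
  192.168.0.0/16 (192.168.0.0 - 192.168.255.255)
Public (not in any RFC 1918 range)


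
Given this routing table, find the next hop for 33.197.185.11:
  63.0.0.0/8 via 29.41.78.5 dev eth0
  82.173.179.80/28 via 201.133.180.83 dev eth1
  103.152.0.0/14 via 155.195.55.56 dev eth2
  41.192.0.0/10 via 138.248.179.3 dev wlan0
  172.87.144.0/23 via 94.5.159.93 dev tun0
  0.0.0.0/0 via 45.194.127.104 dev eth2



Longest prefix match for 33.197.185.11:
  /8 63.0.0.0: no
  /28 82.173.179.80: no
  /14 103.152.0.0: no
  /10 41.192.0.0: no
  /23 172.87.144.0: no
  /0 0.0.0.0: MATCH
Selected: next-hop 45.194.127.104 via eth2 (matched /0)


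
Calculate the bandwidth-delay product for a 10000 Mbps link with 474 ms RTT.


BDP = bandwidth * RTT
= 10000 Mbps * 474 ms
= 10000 * 1e6 * 474 / 1000 bits
= 4740000000 bits
= 592500000 bytes
= 578613.2812 KB
BDP = 4740000000 bits (592500000 bytes)


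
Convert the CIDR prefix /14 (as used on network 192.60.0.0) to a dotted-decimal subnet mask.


/14 means 14 network bits, 18 host bits
Binary: 11111111111111000000000000000000
Mask: 255.252.0.0


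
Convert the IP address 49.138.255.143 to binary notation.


49 = 00110001
138 = 10001010
255 = 11111111
143 = 10001111
Binary: 00110001.10001010.11111111.10001111


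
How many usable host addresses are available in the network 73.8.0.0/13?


Host bits = 32 - 13 = 19
Total addresses = 2^19 = 524288
Usable = total - 2 (network and broadcast)
Usable hosts: 524286


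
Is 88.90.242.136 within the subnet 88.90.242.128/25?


Subnet network: 88.90.242.128
Test IP AND mask: 88.90.242.128
Yes, 88.90.242.136 is in 88.90.242.128/25


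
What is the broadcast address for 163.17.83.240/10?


Network: 163.0.0.0/10
Host bits = 22
Set all host bits to 1:
Broadcast: 163.63.255.255


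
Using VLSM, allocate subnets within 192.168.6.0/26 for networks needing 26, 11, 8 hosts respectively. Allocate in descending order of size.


26 hosts -> /27 (30 usable): 192.168.6.0/27
11 hosts -> /28 (14 usable): 192.168.6.32/28
8 hosts -> /28 (14 usable): 192.168.6.48/28
Allocation: 192.168.6.0/27 (26 hosts, 30 usable); 192.168.6.32/28 (11 hosts, 14 usable); 192.168.6.48/28 (8 hosts, 14 usable)


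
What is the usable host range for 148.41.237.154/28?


Network: 148.41.237.144
Broadcast: 148.41.237.159
First usable = network + 1
Last usable = broadcast - 1
Range: 148.41.237.145 to 148.41.237.158


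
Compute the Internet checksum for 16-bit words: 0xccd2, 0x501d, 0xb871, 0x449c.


Sum all words (with carry folding):
+ 0xccd2 = 0xccd2
+ 0x501d = 0x1cf0
+ 0xb871 = 0xd561
+ 0x449c = 0x19fe
One's complement: ~0x19fe
Checksum = 0xe601


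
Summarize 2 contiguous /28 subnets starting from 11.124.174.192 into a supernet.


Original prefix: /28
Number of subnets: 2 = 2^1
New prefix = 28 - 1 = 27
Supernet: 11.124.174.192/27


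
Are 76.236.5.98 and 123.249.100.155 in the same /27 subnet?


Mask: 255.255.255.224
76.236.5.98 AND mask = 76.236.5.96
123.249.100.155 AND mask = 123.249.100.128
No, different subnets (76.236.5.96 vs 123.249.100.128)


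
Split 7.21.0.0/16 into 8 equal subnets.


New prefix = 16 + 3 = 19
Each subnet has 8192 addresses
  7.21.0.0/19
  7.21.32.0/19
  7.21.64.0/19
  7.21.96.0/19
  7.21.128.0/19
  7.21.160.0/19
  7.21.192.0/19
  7.21.224.0/19
Subnets: 7.21.0.0/19, 7.21.32.0/19, 7.21.64.0/19, 7.21.96.0/19, 7.21.128.0/19, 7.21.160.0/19, 7.21.192.0/19, 7.21.224.0/19


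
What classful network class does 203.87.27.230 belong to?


First octet: 203
Binary: 11001011
110xxxxx -> Class C (192-223)
Class C, default mask 255.255.255.0 (/24)


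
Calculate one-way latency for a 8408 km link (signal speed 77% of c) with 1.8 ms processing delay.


Speed = 0.77 * 3e5 km/s = 231000 km/s
Propagation delay = 8408 / 231000 = 0.0364 s = 36.3983 ms
Processing delay = 1.8 ms
Total one-way latency = 38.1983 ms


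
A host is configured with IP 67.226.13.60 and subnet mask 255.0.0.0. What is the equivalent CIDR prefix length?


Binary: 11111111.00000000.00000000.00000000
Count leading 1s
Prefix: /8


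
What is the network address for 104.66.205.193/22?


IP:   01101000.01000010.11001101.11000001
Mask: 11111111.11111111.11111100.00000000
AND operation:
Net:  01101000.01000010.11001100.00000000
Network: 104.66.204.0/22


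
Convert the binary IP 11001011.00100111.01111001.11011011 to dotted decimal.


11001011 = 203
00100111 = 39
01111001 = 121
11011011 = 219
IP: 203.39.121.219


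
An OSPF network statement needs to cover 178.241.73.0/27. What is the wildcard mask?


Subnet mask: 255.255.255.224
Wildcard = 255.255.255.255 - subnet mask
255 - 255 = 0
255 - 255 = 0
255 - 255 = 0
255 - 224 = 31
Wildcard: 0.0.0.31


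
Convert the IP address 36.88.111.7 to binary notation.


36 = 00100100
88 = 01011000
111 = 01101111
7 = 00000111
Binary: 00100100.01011000.01101111.00000111


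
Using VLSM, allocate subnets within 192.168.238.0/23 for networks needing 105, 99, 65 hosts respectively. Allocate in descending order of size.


105 hosts -> /25 (126 usable): 192.168.238.0/25
99 hosts -> /25 (126 usable): 192.168.238.128/25
65 hosts -> /25 (126 usable): 192.168.239.0/25
Allocation: 192.168.238.0/25 (105 hosts, 126 usable); 192.168.238.128/25 (99 hosts, 126 usable); 192.168.239.0/25 (65 hosts, 126 usable)


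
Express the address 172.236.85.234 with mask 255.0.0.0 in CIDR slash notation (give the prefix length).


Binary: 11111111.00000000.00000000.00000000
Count leading 1s
Prefix: /8


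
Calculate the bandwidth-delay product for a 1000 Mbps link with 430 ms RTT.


BDP = bandwidth * RTT
= 1000 Mbps * 430 ms
= 1000 * 1e6 * 430 / 1000 bits
= 430000000 bits
= 53750000 bytes
= 52490.2344 KB
BDP = 430000000 bits (53750000 bytes)


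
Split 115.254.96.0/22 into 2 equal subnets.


New prefix = 22 + 1 = 23
Each subnet has 512 addresses
  115.254.96.0/23
  115.254.98.0/23
Subnets: 115.254.96.0/23, 115.254.98.0/23


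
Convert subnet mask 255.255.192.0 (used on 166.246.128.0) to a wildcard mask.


Subnet mask: 255.255.192.0
Wildcard = 255.255.255.255 - subnet mask
255 - 255 = 0
255 - 255 = 0
255 - 192 = 63
255 - 0 = 255
Wildcard: 0.0.63.255


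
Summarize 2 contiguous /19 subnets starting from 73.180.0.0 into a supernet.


Original prefix: /19
Number of subnets: 2 = 2^1
New prefix = 19 - 1 = 18
Supernet: 73.180.0.0/18


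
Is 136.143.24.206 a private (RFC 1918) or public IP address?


RFC 1918 private ranges:
  10.0.0.0/8 (10.0.0.0 - 10.255.255.255)
  172.16.0.0/12 (172.16.0.0 - 172.31.255.255)
  192.168.0.0/16 (192.168.0.0 - 192.168.255.255)
Public (not in any RFC 1918 range)


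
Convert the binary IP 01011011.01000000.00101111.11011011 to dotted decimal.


01011011 = 91
01000000 = 64
00101111 = 47
11011011 = 219
IP: 91.64.47.219


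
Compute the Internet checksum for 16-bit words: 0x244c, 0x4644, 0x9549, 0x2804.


Sum all words (with carry folding):
+ 0x244c = 0x244c
+ 0x4644 = 0x6a90
+ 0x9549 = 0xffd9
+ 0x2804 = 0x27de
One's complement: ~0x27de
Checksum = 0xd821


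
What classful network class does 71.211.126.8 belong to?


First octet: 71
Binary: 01000111
0xxxxxxx -> Class A (1-126)
Class A, default mask 255.0.0.0 (/8)


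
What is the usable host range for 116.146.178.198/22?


Network: 116.146.176.0
Broadcast: 116.146.179.255
First usable = network + 1
Last usable = broadcast - 1
Range: 116.146.176.1 to 116.146.179.254


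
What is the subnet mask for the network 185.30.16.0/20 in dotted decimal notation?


/20 means 20 network bits, 12 host bits
Binary: 11111111111111111111000000000000
Mask: 255.255.240.0


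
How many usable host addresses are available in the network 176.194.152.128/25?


Host bits = 32 - 25 = 7
Total addresses = 2^7 = 128
Usable = total - 2 (network and broadcast)
Usable hosts: 126


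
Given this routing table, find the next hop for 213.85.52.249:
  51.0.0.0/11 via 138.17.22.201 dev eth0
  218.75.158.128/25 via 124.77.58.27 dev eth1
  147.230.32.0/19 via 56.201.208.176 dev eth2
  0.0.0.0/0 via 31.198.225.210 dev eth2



Longest prefix match for 213.85.52.249:
  /11 51.0.0.0: no
  /25 218.75.158.128: no
  /19 147.230.32.0: no
  /0 0.0.0.0: MATCH
Selected: next-hop 31.198.225.210 via eth2 (matched /0)


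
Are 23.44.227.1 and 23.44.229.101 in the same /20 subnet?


Mask: 255.255.240.0
23.44.227.1 AND mask = 23.44.224.0
23.44.229.101 AND mask = 23.44.224.0
Yes, same subnet (23.44.224.0)


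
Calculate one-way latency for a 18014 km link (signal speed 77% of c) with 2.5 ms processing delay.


Speed = 0.77 * 3e5 km/s = 231000 km/s
Propagation delay = 18014 / 231000 = 0.078 s = 77.9827 ms
Processing delay = 2.5 ms
Total one-way latency = 80.4827 ms


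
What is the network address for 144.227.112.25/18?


IP:   10010000.11100011.01110000.00011001
Mask: 11111111.11111111.11000000.00000000
AND operation:
Net:  10010000.11100011.01000000.00000000
Network: 144.227.64.0/18


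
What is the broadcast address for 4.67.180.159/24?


Network: 4.67.180.0/24
Host bits = 8
Set all host bits to 1:
Broadcast: 4.67.180.255


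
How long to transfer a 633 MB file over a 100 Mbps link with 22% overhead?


Effective throughput = 100 * (1 - 22/100) = 78 Mbps
File size in Mb = 633 * 8 = 5064 Mb
Time = 5064 / 78
Time = 64.9231 seconds


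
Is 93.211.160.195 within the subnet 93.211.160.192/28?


Subnet network: 93.211.160.192
Test IP AND mask: 93.211.160.192
Yes, 93.211.160.195 is in 93.211.160.192/28


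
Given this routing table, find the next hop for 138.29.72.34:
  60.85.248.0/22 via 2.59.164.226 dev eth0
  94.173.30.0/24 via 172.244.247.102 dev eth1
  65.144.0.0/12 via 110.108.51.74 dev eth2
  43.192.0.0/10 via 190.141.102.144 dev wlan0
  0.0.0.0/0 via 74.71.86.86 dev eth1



Longest prefix match for 138.29.72.34:
  /22 60.85.248.0: no
  /24 94.173.30.0: no
  /12 65.144.0.0: no
  /10 43.192.0.0: no
  /0 0.0.0.0: MATCH
Selected: next-hop 74.71.86.86 via eth1 (matched /0)


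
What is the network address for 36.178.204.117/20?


IP:   00100100.10110010.11001100.01110101
Mask: 11111111.11111111.11110000.00000000
AND operation:
Net:  00100100.10110010.11000000.00000000
Network: 36.178.192.0/20


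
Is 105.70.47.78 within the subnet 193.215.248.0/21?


Subnet network: 193.215.248.0
Test IP AND mask: 105.70.40.0
No, 105.70.47.78 is not in 193.215.248.0/21


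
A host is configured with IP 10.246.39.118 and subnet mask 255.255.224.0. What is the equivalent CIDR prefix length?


Binary: 11111111.11111111.11100000.00000000
Count leading 1s
Prefix: /19


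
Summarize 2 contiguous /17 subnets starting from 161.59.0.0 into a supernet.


Original prefix: /17
Number of subnets: 2 = 2^1
New prefix = 17 - 1 = 16
Supernet: 161.59.0.0/16


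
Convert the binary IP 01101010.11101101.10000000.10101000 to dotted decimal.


01101010 = 106
11101101 = 237
10000000 = 128
10101000 = 168
IP: 106.237.128.168


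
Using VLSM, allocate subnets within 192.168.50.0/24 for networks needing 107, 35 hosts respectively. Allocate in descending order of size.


107 hosts -> /25 (126 usable): 192.168.50.0/25
35 hosts -> /26 (62 usable): 192.168.50.128/26
Allocation: 192.168.50.0/25 (107 hosts, 126 usable); 192.168.50.128/26 (35 hosts, 62 usable)


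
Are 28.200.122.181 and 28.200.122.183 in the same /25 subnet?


Mask: 255.255.255.128
28.200.122.181 AND mask = 28.200.122.128
28.200.122.183 AND mask = 28.200.122.128
Yes, same subnet (28.200.122.128)


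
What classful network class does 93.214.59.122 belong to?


First octet: 93
Binary: 01011101
0xxxxxxx -> Class A (1-126)
Class A, default mask 255.0.0.0 (/8)


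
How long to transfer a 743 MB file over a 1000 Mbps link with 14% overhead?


Effective throughput = 1000 * (1 - 14/100) = 860 Mbps
File size in Mb = 743 * 8 = 5944 Mb
Time = 5944 / 860
Time = 6.9116 seconds


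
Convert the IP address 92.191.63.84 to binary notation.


92 = 01011100
191 = 10111111
63 = 00111111
84 = 01010100
Binary: 01011100.10111111.00111111.01010100


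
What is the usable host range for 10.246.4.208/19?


Network: 10.246.0.0
Broadcast: 10.246.31.255
First usable = network + 1
Last usable = broadcast - 1
Range: 10.246.0.1 to 10.246.31.254


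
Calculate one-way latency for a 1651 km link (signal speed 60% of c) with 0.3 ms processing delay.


Speed = 0.6 * 3e5 km/s = 180000 km/s
Propagation delay = 1651 / 180000 = 0.0092 s = 9.1722 ms
Processing delay = 0.3 ms
Total one-way latency = 9.4722 ms


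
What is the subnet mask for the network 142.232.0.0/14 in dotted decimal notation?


/14 means 14 network bits, 18 host bits
Binary: 11111111111111000000000000000000
Mask: 255.252.0.0


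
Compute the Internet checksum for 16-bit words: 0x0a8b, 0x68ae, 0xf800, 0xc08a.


Sum all words (with carry folding):
+ 0x0a8b = 0x0a8b
+ 0x68ae = 0x7339
+ 0xf800 = 0x6b3a
+ 0xc08a = 0x2bc5
One's complement: ~0x2bc5
Checksum = 0xd43a


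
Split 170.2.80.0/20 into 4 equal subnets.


New prefix = 20 + 2 = 22
Each subnet has 1024 addresses
  170.2.80.0/22
  170.2.84.0/22
  170.2.88.0/22
  170.2.92.0/22
Subnets: 170.2.80.0/22, 170.2.84.0/22, 170.2.88.0/22, 170.2.92.0/22


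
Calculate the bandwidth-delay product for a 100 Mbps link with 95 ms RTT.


BDP = bandwidth * RTT
= 100 Mbps * 95 ms
= 100 * 1e6 * 95 / 1000 bits
= 9500000 bits
= 1187500 bytes
= 1159.668 KB
BDP = 9500000 bits (1187500 bytes)


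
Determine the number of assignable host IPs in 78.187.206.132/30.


Host bits = 32 - 30 = 2
Total addresses = 2^2 = 4
Usable = total - 2 (network and broadcast)
Usable hosts: 2


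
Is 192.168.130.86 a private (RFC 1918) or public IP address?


RFC 1918 private ranges:
  10.0.0.0/8 (10.0.0.0 - 10.255.255.255)
  172.16.0.0/12 (172.16.0.0 - 172.31.255.255)
  192.168.0.0/16 (192.168.0.0 - 192.168.255.255)
Private (in 192.168.0.0/16)


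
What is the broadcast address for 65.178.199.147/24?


Network: 65.178.199.0/24
Host bits = 8
Set all host bits to 1:
Broadcast: 65.178.199.255


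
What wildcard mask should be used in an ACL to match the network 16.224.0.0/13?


Subnet mask: 255.248.0.0
Wildcard = 255.255.255.255 - subnet mask
255 - 255 = 0
255 - 248 = 7
255 - 0 = 255
255 - 0 = 255
Wildcard: 0.7.255.255


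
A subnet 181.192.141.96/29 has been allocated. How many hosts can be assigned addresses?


Host bits = 32 - 29 = 3
Total addresses = 2^3 = 8
Usable = total - 2 (network and broadcast)
Usable hosts: 6


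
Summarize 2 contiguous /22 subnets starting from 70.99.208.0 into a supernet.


Original prefix: /22
Number of subnets: 2 = 2^1
New prefix = 22 - 1 = 21
Supernet: 70.99.208.0/21


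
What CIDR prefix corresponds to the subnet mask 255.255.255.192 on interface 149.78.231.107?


Binary: 11111111.11111111.11111111.11000000
Count leading 1s
Prefix: /26


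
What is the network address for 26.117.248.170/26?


IP:   00011010.01110101.11111000.10101010
Mask: 11111111.11111111.11111111.11000000
AND operation:
Net:  00011010.01110101.11111000.10000000
Network: 26.117.248.128/26


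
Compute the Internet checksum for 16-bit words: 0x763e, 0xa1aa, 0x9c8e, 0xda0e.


Sum all words (with carry folding):
+ 0x763e = 0x763e
+ 0xa1aa = 0x17e9
+ 0x9c8e = 0xb477
+ 0xda0e = 0x8e86
One's complement: ~0x8e86
Checksum = 0x7179


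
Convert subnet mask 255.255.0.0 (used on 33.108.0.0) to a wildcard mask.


Subnet mask: 255.255.0.0
Wildcard = 255.255.255.255 - subnet mask
255 - 255 = 0
255 - 255 = 0
255 - 0 = 255
255 - 0 = 255
Wildcard: 0.0.255.255


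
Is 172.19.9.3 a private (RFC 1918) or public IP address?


RFC 1918 private ranges:
  10.0.0.0/8 (10.0.0.0 - 10.255.255.255)
  172.16.0.0/12 (172.16.0.0 - 172.31.255.255)
  192.168.0.0/16 (192.168.0.0 - 192.168.255.255)
Private (in 172.16.0.0/12)


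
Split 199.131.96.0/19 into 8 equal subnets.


New prefix = 19 + 3 = 22
Each subnet has 1024 addresses
  199.131.96.0/22
  199.131.100.0/22
  199.131.104.0/22
  199.131.108.0/22
  199.131.112.0/22
  199.131.116.0/22
  199.131.120.0/22
  199.131.124.0/22
Subnets: 199.131.96.0/22, 199.131.100.0/22, 199.131.104.0/22, 199.131.108.0/22, 199.131.112.0/22, 199.131.116.0/22, 199.131.120.0/22, 199.131.124.0/22


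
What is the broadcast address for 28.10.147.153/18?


Network: 28.10.128.0/18
Host bits = 14
Set all host bits to 1:
Broadcast: 28.10.191.255


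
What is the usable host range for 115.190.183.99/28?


Network: 115.190.183.96
Broadcast: 115.190.183.111
First usable = network + 1
Last usable = broadcast - 1
Range: 115.190.183.97 to 115.190.183.110


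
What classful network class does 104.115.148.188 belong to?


First octet: 104
Binary: 01101000
0xxxxxxx -> Class A (1-126)
Class A, default mask 255.0.0.0 (/8)


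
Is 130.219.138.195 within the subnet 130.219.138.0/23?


Subnet network: 130.219.138.0
Test IP AND mask: 130.219.138.0
Yes, 130.219.138.195 is in 130.219.138.0/23


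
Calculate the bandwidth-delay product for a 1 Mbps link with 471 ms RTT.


BDP = bandwidth * RTT
= 1 Mbps * 471 ms
= 1 * 1e6 * 471 / 1000 bits
= 471000 bits
= 58875 bytes
= 57.4951 KB
BDP = 471000 bits (58875 bytes)


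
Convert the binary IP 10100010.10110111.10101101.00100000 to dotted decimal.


10100010 = 162
10110111 = 183
10101101 = 173
00100000 = 32
IP: 162.183.173.32


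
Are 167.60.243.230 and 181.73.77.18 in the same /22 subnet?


Mask: 255.255.252.0
167.60.243.230 AND mask = 167.60.240.0
181.73.77.18 AND mask = 181.73.76.0
No, different subnets (167.60.240.0 vs 181.73.76.0)


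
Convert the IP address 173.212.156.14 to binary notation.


173 = 10101101
212 = 11010100
156 = 10011100
14 = 00001110
Binary: 10101101.11010100.10011100.00001110


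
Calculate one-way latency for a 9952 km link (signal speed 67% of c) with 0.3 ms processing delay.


Speed = 0.67 * 3e5 km/s = 201000 km/s
Propagation delay = 9952 / 201000 = 0.0495 s = 49.5124 ms
Processing delay = 0.3 ms
Total one-way latency = 49.8124 ms


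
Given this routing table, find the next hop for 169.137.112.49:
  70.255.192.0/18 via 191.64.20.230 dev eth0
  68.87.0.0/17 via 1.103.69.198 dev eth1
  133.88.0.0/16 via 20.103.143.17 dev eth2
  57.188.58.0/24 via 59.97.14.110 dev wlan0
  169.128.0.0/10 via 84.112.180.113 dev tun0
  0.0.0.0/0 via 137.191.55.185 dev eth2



Longest prefix match for 169.137.112.49:
  /18 70.255.192.0: no
  /17 68.87.0.0: no
  /16 133.88.0.0: no
  /24 57.188.58.0: no
  /10 169.128.0.0: MATCH
  /0 0.0.0.0: MATCH
Selected: next-hop 84.112.180.113 via tun0 (matched /10)


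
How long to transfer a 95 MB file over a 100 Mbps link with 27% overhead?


Effective throughput = 100 * (1 - 27/100) = 73 Mbps
File size in Mb = 95 * 8 = 760 Mb
Time = 760 / 73
Time = 10.411 seconds


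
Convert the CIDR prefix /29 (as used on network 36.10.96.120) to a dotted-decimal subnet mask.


/29 means 29 network bits, 3 host bits
Binary: 11111111111111111111111111111000
Mask: 255.255.255.248


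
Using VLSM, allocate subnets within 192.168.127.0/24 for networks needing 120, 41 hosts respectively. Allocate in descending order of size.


120 hosts -> /25 (126 usable): 192.168.127.0/25
41 hosts -> /26 (62 usable): 192.168.127.128/26
Allocation: 192.168.127.0/25 (120 hosts, 126 usable); 192.168.127.128/26 (41 hosts, 62 usable)


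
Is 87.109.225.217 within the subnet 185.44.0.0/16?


Subnet network: 185.44.0.0
Test IP AND mask: 87.109.0.0
No, 87.109.225.217 is not in 185.44.0.0/16


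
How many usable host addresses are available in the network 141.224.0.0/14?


Host bits = 32 - 14 = 18
Total addresses = 2^18 = 262144
Usable = total - 2 (network and broadcast)
Usable hosts: 262142


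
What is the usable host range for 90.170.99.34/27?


Network: 90.170.99.32
Broadcast: 90.170.99.63
First usable = network + 1
Last usable = broadcast - 1
Range: 90.170.99.33 to 90.170.99.62


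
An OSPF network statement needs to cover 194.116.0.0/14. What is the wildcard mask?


Subnet mask: 255.252.0.0
Wildcard = 255.255.255.255 - subnet mask
255 - 255 = 0
255 - 252 = 3
255 - 0 = 255
255 - 0 = 255
Wildcard: 0.3.255.255


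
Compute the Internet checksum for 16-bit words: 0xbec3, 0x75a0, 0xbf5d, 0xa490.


Sum all words (with carry folding):
+ 0xbec3 = 0xbec3
+ 0x75a0 = 0x3464
+ 0xbf5d = 0xf3c1
+ 0xa490 = 0x9852
One's complement: ~0x9852
Checksum = 0x67ad


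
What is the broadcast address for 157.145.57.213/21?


Network: 157.145.56.0/21
Host bits = 11
Set all host bits to 1:
Broadcast: 157.145.63.255


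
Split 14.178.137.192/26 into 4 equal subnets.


New prefix = 26 + 2 = 28
Each subnet has 16 addresses
  14.178.137.192/28
  14.178.137.208/28
  14.178.137.224/28
  14.178.137.240/28
Subnets: 14.178.137.192/28, 14.178.137.208/28, 14.178.137.224/28, 14.178.137.240/28


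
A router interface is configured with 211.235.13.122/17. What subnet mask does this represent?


/17 means 17 network bits, 15 host bits
Binary: 11111111111111111000000000000000
Mask: 255.255.128.0


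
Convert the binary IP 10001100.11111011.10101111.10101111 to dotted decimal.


10001100 = 140
11111011 = 251
10101111 = 175
10101111 = 175
IP: 140.251.175.175


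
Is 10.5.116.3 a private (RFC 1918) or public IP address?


RFC 1918 private ranges:
  10.0.0.0/8 (10.0.0.0 - 10.255.255.255)
  172.16.0.0/12 (172.16.0.0 - 172.31.255.255)
  192.168.0.0/16 (192.168.0.0 - 192.168.255.255)
Private (in 10.0.0.0/8)


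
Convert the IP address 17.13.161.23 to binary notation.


17 = 00010001
13 = 00001101
161 = 10100001
23 = 00010111
Binary: 00010001.00001101.10100001.00010111


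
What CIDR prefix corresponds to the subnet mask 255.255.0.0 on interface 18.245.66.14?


Binary: 11111111.11111111.00000000.00000000
Count leading 1s
Prefix: /16


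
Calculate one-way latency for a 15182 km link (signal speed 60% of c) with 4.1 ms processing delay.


Speed = 0.6 * 3e5 km/s = 180000 km/s
Propagation delay = 15182 / 180000 = 0.0843 s = 84.3444 ms
Processing delay = 4.1 ms
Total one-way latency = 88.4444 ms


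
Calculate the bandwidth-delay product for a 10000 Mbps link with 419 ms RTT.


BDP = bandwidth * RTT
= 10000 Mbps * 419 ms
= 10000 * 1e6 * 419 / 1000 bits
= 4190000000 bits
= 523750000 bytes
= 511474.6094 KB
BDP = 4190000000 bits (523750000 bytes)


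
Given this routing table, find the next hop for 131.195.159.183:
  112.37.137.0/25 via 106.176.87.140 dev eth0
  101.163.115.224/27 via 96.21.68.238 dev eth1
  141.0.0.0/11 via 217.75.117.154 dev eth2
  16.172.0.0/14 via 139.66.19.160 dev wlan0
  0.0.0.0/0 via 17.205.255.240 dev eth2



Longest prefix match for 131.195.159.183:
  /25 112.37.137.0: no
  /27 101.163.115.224: no
  /11 141.0.0.0: no
  /14 16.172.0.0: no
  /0 0.0.0.0: MATCH
Selected: next-hop 17.205.255.240 via eth2 (matched /0)


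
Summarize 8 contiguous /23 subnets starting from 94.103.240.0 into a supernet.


Original prefix: /23
Number of subnets: 8 = 2^3
New prefix = 23 - 3 = 20
Supernet: 94.103.240.0/20


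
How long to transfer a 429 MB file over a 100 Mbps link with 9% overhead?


Effective throughput = 100 * (1 - 9/100) = 91 Mbps
File size in Mb = 429 * 8 = 3432 Mb
Time = 3432 / 91
Time = 37.7143 seconds


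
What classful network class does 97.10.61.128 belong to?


First octet: 97
Binary: 01100001
0xxxxxxx -> Class A (1-126)
Class A, default mask 255.0.0.0 (/8)


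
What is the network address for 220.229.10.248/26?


IP:   11011100.11100101.00001010.11111000
Mask: 11111111.11111111.11111111.11000000
AND operation:
Net:  11011100.11100101.00001010.11000000
Network: 220.229.10.192/26


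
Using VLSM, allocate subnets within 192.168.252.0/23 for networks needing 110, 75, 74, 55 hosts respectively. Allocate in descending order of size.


110 hosts -> /25 (126 usable): 192.168.252.0/25
75 hosts -> /25 (126 usable): 192.168.252.128/25
74 hosts -> /25 (126 usable): 192.168.253.0/25
55 hosts -> /26 (62 usable): 192.168.253.128/26
Allocation: 192.168.252.0/25 (110 hosts, 126 usable); 192.168.252.128/25 (75 hosts, 126 usable); 192.168.253.0/25 (74 hosts, 126 usable); 192.168.253.128/26 (55 hosts, 62 usable)


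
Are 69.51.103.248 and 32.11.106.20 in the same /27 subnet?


Mask: 255.255.255.224
69.51.103.248 AND mask = 69.51.103.224
32.11.106.20 AND mask = 32.11.106.0
No, different subnets (69.51.103.224 vs 32.11.106.0)


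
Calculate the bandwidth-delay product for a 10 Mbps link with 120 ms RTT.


BDP = bandwidth * RTT
= 10 Mbps * 120 ms
= 10 * 1e6 * 120 / 1000 bits
= 1200000 bits
= 150000 bytes
= 146.4844 KB
BDP = 1200000 bits (150000 bytes)


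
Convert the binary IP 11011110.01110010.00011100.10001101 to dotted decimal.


11011110 = 222
01110010 = 114
00011100 = 28
10001101 = 141
IP: 222.114.28.141


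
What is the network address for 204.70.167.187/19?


IP:   11001100.01000110.10100111.10111011
Mask: 11111111.11111111.11100000.00000000
AND operation:
Net:  11001100.01000110.10100000.00000000
Network: 204.70.160.0/19


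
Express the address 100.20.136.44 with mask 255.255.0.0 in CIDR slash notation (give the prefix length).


Binary: 11111111.11111111.00000000.00000000
Count leading 1s
Prefix: /16


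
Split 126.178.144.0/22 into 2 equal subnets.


New prefix = 22 + 1 = 23
Each subnet has 512 addresses
  126.178.144.0/23
  126.178.146.0/23
Subnets: 126.178.144.0/23, 126.178.146.0/23


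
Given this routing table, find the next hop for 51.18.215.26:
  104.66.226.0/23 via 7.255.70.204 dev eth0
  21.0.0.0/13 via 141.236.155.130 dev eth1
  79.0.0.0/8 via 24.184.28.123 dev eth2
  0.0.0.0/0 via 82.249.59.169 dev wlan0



Longest prefix match for 51.18.215.26:
  /23 104.66.226.0: no
  /13 21.0.0.0: no
  /8 79.0.0.0: no
  /0 0.0.0.0: MATCH
Selected: next-hop 82.249.59.169 via wlan0 (matched /0)


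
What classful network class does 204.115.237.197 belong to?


First octet: 204
Binary: 11001100
110xxxxx -> Class C (192-223)
Class C, default mask 255.255.255.0 (/24)


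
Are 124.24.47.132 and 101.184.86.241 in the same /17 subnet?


Mask: 255.255.128.0
124.24.47.132 AND mask = 124.24.0.0
101.184.86.241 AND mask = 101.184.0.0
No, different subnets (124.24.0.0 vs 101.184.0.0)


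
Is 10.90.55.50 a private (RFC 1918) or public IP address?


RFC 1918 private ranges:
  10.0.0.0/8 (10.0.0.0 - 10.255.255.255)
  172.16.0.0/12 (172.16.0.0 - 172.31.255.255)
  192.168.0.0/16 (192.168.0.0 - 192.168.255.255)
Private (in 10.0.0.0/8)


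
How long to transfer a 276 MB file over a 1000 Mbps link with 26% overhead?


Effective throughput = 1000 * (1 - 26/100) = 740 Mbps
File size in Mb = 276 * 8 = 2208 Mb
Time = 2208 / 740
Time = 2.9838 seconds


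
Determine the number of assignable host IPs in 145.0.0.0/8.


Host bits = 32 - 8 = 24
Total addresses = 2^24 = 16777216
Usable = total - 2 (network and broadcast)
Usable hosts: 16777214


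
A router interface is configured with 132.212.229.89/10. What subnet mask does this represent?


/10 means 10 network bits, 22 host bits
Binary: 11111111110000000000000000000000
Mask: 255.192.0.0


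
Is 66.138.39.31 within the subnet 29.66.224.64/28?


Subnet network: 29.66.224.64
Test IP AND mask: 66.138.39.16
No, 66.138.39.31 is not in 29.66.224.64/28


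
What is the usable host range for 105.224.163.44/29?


Network: 105.224.163.40
Broadcast: 105.224.163.47
First usable = network + 1
Last usable = broadcast - 1
Range: 105.224.163.41 to 105.224.163.46


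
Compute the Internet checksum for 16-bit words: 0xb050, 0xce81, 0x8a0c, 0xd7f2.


Sum all words (with carry folding):
+ 0xb050 = 0xb050
+ 0xce81 = 0x7ed2
+ 0x8a0c = 0x08df
+ 0xd7f2 = 0xe0d1
One's complement: ~0xe0d1
Checksum = 0x1f2e


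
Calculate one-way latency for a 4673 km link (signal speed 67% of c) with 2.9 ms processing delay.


Speed = 0.67 * 3e5 km/s = 201000 km/s
Propagation delay = 4673 / 201000 = 0.0232 s = 23.2488 ms
Processing delay = 2.9 ms
Total one-way latency = 26.1488 ms


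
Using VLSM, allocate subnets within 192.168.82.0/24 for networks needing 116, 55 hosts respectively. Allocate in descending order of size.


116 hosts -> /25 (126 usable): 192.168.82.0/25
55 hosts -> /26 (62 usable): 192.168.82.128/26
Allocation: 192.168.82.0/25 (116 hosts, 126 usable); 192.168.82.128/26 (55 hosts, 62 usable)


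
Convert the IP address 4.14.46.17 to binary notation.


4 = 00000100
14 = 00001110
46 = 00101110
17 = 00010001
Binary: 00000100.00001110.00101110.00010001


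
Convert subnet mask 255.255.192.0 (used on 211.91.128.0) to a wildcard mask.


Subnet mask: 255.255.192.0
Wildcard = 255.255.255.255 - subnet mask
255 - 255 = 0
255 - 255 = 0
255 - 192 = 63
255 - 0 = 255
Wildcard: 0.0.63.255


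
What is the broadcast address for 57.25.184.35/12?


Network: 57.16.0.0/12
Host bits = 20
Set all host bits to 1:
Broadcast: 57.31.255.255


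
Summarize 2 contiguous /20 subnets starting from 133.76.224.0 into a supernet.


Original prefix: /20
Number of subnets: 2 = 2^1
New prefix = 20 - 1 = 19
Supernet: 133.76.224.0/19


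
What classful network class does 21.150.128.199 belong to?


First octet: 21
Binary: 00010101
0xxxxxxx -> Class A (1-126)
Class A, default mask 255.0.0.0 (/8)


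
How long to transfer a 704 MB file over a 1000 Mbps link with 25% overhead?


Effective throughput = 1000 * (1 - 25/100) = 750 Mbps
File size in Mb = 704 * 8 = 5632 Mb
Time = 5632 / 750
Time = 7.5093 seconds


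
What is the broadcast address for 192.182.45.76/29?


Network: 192.182.45.72/29
Host bits = 3
Set all host bits to 1:
Broadcast: 192.182.45.79


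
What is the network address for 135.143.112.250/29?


IP:   10000111.10001111.01110000.11111010
Mask: 11111111.11111111.11111111.11111000
AND operation:
Net:  10000111.10001111.01110000.11111000
Network: 135.143.112.248/29


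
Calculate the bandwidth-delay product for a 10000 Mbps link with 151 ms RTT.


BDP = bandwidth * RTT
= 10000 Mbps * 151 ms
= 10000 * 1e6 * 151 / 1000 bits
= 1510000000 bits
= 188750000 bytes
= 184326.1719 KB
BDP = 1510000000 bits (188750000 bytes)


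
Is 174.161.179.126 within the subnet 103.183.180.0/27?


Subnet network: 103.183.180.0
Test IP AND mask: 174.161.179.96
No, 174.161.179.126 is not in 103.183.180.0/27


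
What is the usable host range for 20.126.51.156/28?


Network: 20.126.51.144
Broadcast: 20.126.51.159
First usable = network + 1
Last usable = broadcast - 1
Range: 20.126.51.145 to 20.126.51.158


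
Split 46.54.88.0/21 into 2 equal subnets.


New prefix = 21 + 1 = 22
Each subnet has 1024 addresses
  46.54.88.0/22
  46.54.92.0/22
Subnets: 46.54.88.0/22, 46.54.92.0/22


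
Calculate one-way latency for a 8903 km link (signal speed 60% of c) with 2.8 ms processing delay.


Speed = 0.6 * 3e5 km/s = 180000 km/s
Propagation delay = 8903 / 180000 = 0.0495 s = 49.4611 ms
Processing delay = 2.8 ms
Total one-way latency = 52.2611 ms


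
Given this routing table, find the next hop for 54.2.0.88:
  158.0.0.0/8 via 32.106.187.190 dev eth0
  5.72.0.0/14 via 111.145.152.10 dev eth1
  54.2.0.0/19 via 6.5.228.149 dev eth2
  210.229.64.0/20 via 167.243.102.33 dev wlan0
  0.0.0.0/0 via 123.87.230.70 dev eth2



Longest prefix match for 54.2.0.88:
  /8 158.0.0.0: no
  /14 5.72.0.0: no
  /19 54.2.0.0: MATCH
  /20 210.229.64.0: no
  /0 0.0.0.0: MATCH
Selected: next-hop 6.5.228.149 via eth2 (matched /19)


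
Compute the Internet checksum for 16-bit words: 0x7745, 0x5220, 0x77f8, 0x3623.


Sum all words (with carry folding):
+ 0x7745 = 0x7745
+ 0x5220 = 0xc965
+ 0x77f8 = 0x415e
+ 0x3623 = 0x7781
One's complement: ~0x7781
Checksum = 0x887e


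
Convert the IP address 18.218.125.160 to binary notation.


18 = 00010010
218 = 11011010
125 = 01111101
160 = 10100000
Binary: 00010010.11011010.01111101.10100000


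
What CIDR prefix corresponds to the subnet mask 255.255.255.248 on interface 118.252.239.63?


Binary: 11111111.11111111.11111111.11111000
Count leading 1s
Prefix: /29


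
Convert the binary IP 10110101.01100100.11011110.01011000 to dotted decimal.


10110101 = 181
01100100 = 100
11011110 = 222
01011000 = 88
IP: 181.100.222.88


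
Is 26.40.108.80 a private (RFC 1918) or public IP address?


RFC 1918 private ranges:
  10.0.0.0/8 (10.0.0.0 - 10.255.255.255)
  172.16.0.0/12 (172.16.0.0 - 172.31.255.255)
  192.168.0.0/16 (192.168.0.0 - 192.168.255.255)
Public (not in any RFC 1918 range)


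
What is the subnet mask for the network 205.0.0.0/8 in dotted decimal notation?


/8 means 8 network bits, 24 host bits
Binary: 11111111000000000000000000000000
Mask: 255.0.0.0


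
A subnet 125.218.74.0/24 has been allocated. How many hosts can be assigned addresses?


Host bits = 32 - 24 = 8
Total addresses = 2^8 = 256
Usable = total - 2 (network and broadcast)
Usable hosts: 254


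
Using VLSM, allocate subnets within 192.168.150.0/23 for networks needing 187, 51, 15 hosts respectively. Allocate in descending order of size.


187 hosts -> /24 (254 usable): 192.168.150.0/24
51 hosts -> /26 (62 usable): 192.168.151.0/26
15 hosts -> /27 (30 usable): 192.168.151.64/27
Allocation: 192.168.150.0/24 (187 hosts, 254 usable); 192.168.151.0/26 (51 hosts, 62 usable); 192.168.151.64/27 (15 hosts, 30 usable)


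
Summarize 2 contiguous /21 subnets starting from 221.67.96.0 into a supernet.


Original prefix: /21
Number of subnets: 2 = 2^1
New prefix = 21 - 1 = 20
Supernet: 221.67.96.0/20


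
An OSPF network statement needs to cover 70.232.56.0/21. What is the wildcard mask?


Subnet mask: 255.255.248.0
Wildcard = 255.255.255.255 - subnet mask
255 - 255 = 0
255 - 255 = 0
255 - 248 = 7
255 - 0 = 255
Wildcard: 0.0.7.255


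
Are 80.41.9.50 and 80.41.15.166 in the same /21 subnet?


Mask: 255.255.248.0
80.41.9.50 AND mask = 80.41.8.0
80.41.15.166 AND mask = 80.41.8.0
Yes, same subnet (80.41.8.0)


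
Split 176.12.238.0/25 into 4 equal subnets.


New prefix = 25 + 2 = 27
Each subnet has 32 addresses
  176.12.238.0/27
  176.12.238.32/27
  176.12.238.64/27
  176.12.238.96/27
Subnets: 176.12.238.0/27, 176.12.238.32/27, 176.12.238.64/27, 176.12.238.96/27


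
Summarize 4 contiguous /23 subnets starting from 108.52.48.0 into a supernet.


Original prefix: /23
Number of subnets: 4 = 2^2
New prefix = 23 - 2 = 21
Supernet: 108.52.48.0/21


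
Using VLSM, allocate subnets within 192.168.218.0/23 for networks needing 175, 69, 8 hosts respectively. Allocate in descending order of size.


175 hosts -> /24 (254 usable): 192.168.218.0/24
69 hosts -> /25 (126 usable): 192.168.219.0/25
8 hosts -> /28 (14 usable): 192.168.219.128/28
Allocation: 192.168.218.0/24 (175 hosts, 254 usable); 192.168.219.0/25 (69 hosts, 126 usable); 192.168.219.128/28 (8 hosts, 14 usable)


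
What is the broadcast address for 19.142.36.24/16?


Network: 19.142.0.0/16
Host bits = 16
Set all host bits to 1:
Broadcast: 19.142.255.255


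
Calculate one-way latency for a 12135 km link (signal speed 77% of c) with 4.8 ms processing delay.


Speed = 0.77 * 3e5 km/s = 231000 km/s
Propagation delay = 12135 / 231000 = 0.0525 s = 52.5325 ms
Processing delay = 4.8 ms
Total one-way latency = 57.3325 ms


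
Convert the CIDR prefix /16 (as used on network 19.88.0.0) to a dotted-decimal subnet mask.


/16 means 16 network bits, 16 host bits
Binary: 11111111111111110000000000000000
Mask: 255.255.0.0


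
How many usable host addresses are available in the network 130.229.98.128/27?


Host bits = 32 - 27 = 5
Total addresses = 2^5 = 32
Usable = total - 2 (network and broadcast)
Usable hosts: 30


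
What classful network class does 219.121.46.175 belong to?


First octet: 219
Binary: 11011011
110xxxxx -> Class C (192-223)
Class C, default mask 255.255.255.0 (/24)
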